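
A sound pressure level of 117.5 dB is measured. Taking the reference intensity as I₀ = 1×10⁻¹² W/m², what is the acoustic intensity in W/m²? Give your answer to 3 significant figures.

0.562 W/m²

I/I₀ = 10^(117.5/10) = 5.623e+11, so I = 5.623e+11 × 10⁻¹² W/m².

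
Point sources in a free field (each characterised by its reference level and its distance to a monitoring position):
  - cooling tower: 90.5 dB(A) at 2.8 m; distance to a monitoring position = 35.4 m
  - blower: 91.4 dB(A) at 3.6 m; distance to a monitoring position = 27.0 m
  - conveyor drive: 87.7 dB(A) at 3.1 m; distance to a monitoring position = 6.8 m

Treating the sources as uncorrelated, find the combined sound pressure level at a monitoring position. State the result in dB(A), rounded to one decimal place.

Propagate each source to the receiver with L = L_ref − 20·log₁₀(r/r_ref), then add intensities.
cooling tower: 90.5 − 20·log₁₀(35.4/2.8) = 90.5 − 22.04 = 68.46 dB(A).
blower: 91.4 − 20·log₁₀(27.0/3.6) = 91.4 − 17.50 = 73.90 dB(A).
conveyor drive: 87.7 − 20·log₁₀(6.8/3.1) = 87.7 − 6.82 = 80.88 dB(A).
Σ 10^(L/10) = 1.539e+08 → L_total = 10·log₁₀(1.539e+08) = 81.87 dB(A).

81.9 dB(A)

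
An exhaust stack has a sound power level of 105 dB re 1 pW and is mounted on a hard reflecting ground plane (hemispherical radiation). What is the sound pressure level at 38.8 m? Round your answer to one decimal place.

65.2 dB

L_p = L_w − 10·log₁₀(2π·r²) with r = 38.8 m.
2π·r² = 9459 m², 10·log₁₀ of that is 39.758 dB.
L_p = 105 − 39.758 = 65.24 dB.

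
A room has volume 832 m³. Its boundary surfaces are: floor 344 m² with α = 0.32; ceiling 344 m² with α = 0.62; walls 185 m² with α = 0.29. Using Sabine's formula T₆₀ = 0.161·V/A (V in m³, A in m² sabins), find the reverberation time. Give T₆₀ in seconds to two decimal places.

Total absorption A = 344·0.32 + 344·0.62 + 185·0.29 = 377.01 m² sabins.
T₆₀ = 0.161 × 832 / 377.01 = 0.355 s.

0.36 s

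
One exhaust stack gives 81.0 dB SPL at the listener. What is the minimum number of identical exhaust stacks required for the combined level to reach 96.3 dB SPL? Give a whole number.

34

N identical sources give L₁ + 10·log₁₀ N, so require 10·log₁₀ N ≥ 96.3 − 81.0 = 15.3 dB.
N ≥ 10^(15.3/10) = 33.884, so N = 34.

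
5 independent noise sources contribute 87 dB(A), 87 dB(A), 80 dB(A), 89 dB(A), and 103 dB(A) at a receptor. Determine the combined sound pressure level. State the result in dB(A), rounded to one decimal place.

Incoherent sources combine by intensity addition: L_total = 10·log₁₀(Σ 10^(L_i/10)).
Σ 10^(L/10) = 10^(87/10) + 10^(87/10) + 10^(80/10) + 10^(89/10) + 10^(103/10) = 2.185e+10.
L_total = 10·log₁₀(2.185e+10) = 103.39 dB(A).

103.4 dB(A)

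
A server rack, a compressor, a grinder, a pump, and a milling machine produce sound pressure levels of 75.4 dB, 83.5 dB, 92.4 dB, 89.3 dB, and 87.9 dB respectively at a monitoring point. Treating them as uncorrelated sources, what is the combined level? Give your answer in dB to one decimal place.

Incoherent sources combine by intensity addition: L_total = 10·log₁₀(Σ 10^(L_i/10)).
Σ 10^(L/10) = 10^(75.4/10) + 10^(83.5/10) + 10^(92.4/10) + 10^(89.3/10) + 10^(87.9/10) = 3.464e+09.
L_total = 10·log₁₀(3.464e+09) = 95.40 dB.

95.4 dB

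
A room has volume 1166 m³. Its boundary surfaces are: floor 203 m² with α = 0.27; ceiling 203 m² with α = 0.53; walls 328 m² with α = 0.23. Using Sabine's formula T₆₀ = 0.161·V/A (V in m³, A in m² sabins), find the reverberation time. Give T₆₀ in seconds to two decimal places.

Summing Sᵢαᵢ: 203·0.27 + 203·0.53 + 328·0.23 = 237.84 m².
T₆₀ = 0.161·V/A = 0.161·1166/237.84 = 0.789 s.

0.79 s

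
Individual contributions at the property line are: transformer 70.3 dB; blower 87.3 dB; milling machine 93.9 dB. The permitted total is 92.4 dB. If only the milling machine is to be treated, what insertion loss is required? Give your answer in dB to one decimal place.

Fixed contribution from the other sources: Σ 10^(L/10) = 10^(70.3/10) + 10^(87.3/10) = 5.477e+08 (87.39 dB).
The limit corresponds to 10^(92.4/10) = 1.738e+09; subtracting the fixed part leaves 1.190e+09 for the milling machine, i.e. 90.76 dB.
So the milling machine must be reduced from 93.9 to 90.76 dB: IL = 3.14 dB.

3.1 dB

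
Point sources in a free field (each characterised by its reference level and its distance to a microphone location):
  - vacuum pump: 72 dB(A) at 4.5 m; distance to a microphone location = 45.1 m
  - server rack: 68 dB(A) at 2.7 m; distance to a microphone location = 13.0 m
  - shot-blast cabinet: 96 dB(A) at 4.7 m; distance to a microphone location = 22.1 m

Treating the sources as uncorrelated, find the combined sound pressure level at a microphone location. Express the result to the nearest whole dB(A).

83 dB(A)

First find each source's level at the receiver (point-source: −20·log₁₀(r/r_ref)), then combine on an intensity basis.
vacuum pump: 72 − 20·log₁₀(45.1/4.5) = 72 − 20.02 = 51.98 dB(A).
server rack: 68 − 20·log₁₀(13.0/2.7) = 68 − 13.65 = 54.35 dB(A).
shot-blast cabinet: 96 − 20·log₁₀(22.1/4.7) = 96 − 13.45 = 82.55 dB(A).
Σ 10^(L/10) = 1.805e+08 → L_total = 10·log₁₀(1.805e+08) = 82.56 dB(A).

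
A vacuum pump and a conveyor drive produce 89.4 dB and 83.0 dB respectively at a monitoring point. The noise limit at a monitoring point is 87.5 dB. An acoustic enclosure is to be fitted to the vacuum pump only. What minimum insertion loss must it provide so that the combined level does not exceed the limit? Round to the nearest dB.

Fixed contribution from the other source: Σ 10^(L/10) = 10^(83.0/10) = 1.995e+08 (83.00 dB).
The limit corresponds to 10^(87.5/10) = 5.623e+08; subtracting the fixed part leaves 3.628e+08 for the vacuum pump, i.e. 85.60 dB.
Required insertion loss = 89.4 − 85.60 = 3.80 dB.

4 dB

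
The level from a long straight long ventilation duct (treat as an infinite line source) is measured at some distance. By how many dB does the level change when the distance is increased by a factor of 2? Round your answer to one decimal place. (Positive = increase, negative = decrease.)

-3.0 dB

With cylindrical spreading the level changes by −10·log₁₀(r₂/r₁).
ΔL = −10·log₁₀(2) = -3.01 dB.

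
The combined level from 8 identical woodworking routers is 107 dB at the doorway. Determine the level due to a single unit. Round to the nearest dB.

98 dB

8 equal contributions raise the level by 10·log₁₀ 8 = 9.031 dB, so each unit alone gives 107 − 9.031.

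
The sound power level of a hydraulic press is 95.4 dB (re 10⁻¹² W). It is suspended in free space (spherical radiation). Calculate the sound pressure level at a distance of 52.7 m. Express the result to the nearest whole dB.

50 dB

Free-field spherical radiation: L_p = L_w − 10·log₁₀(4π·r²), r = 52.7 m.
4π·r² = 3.49e+04 m², 10·log₁₀ of that is 45.428 dB.
L_p = 95.4 − 45.428 = 49.97 dB.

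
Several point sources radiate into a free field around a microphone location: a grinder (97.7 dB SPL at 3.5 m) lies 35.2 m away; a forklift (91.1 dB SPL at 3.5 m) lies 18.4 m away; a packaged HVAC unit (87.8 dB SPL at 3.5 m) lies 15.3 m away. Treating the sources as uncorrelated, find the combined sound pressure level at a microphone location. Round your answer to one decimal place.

81.3 dB SPL

Propagate each source to the receiver with L = L_ref − 20·log₁₀(r/r_ref), then add intensities.
grinder: 97.7 − 20·log₁₀(35.2/3.5) = 97.7 − 20.05 = 77.65 dB SPL.
forklift: 91.1 − 20·log₁₀(18.4/3.5) = 91.1 − 14.41 = 76.69 dB SPL.
packaged HVAC unit: 87.8 − 20·log₁₀(15.3/3.5) = 87.8 − 12.81 = 74.99 dB SPL.
Σ 10^(L/10) = 1.364e+08 → L_total = 10·log₁₀(1.364e+08) = 81.35 dB SPL.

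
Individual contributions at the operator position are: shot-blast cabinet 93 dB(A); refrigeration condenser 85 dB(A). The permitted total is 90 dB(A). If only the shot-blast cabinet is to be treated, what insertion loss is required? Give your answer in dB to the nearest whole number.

5 dB

Everything except the shot-blast cabinet sums to 10^(85/10) = 3.162e+08 in linear terms, 85.00 dB(A).
The limit corresponds to 10^(90/10) = 1.000e+09; subtracting the fixed part leaves 6.838e+08 for the shot-blast cabinet, i.e. 88.35 dB(A).
Required insertion loss = 93 − 88.35 = 4.65 dB.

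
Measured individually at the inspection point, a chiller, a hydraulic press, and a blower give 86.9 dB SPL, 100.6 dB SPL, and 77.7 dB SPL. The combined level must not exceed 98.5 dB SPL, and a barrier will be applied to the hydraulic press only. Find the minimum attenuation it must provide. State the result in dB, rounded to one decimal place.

2.5 dB

The untreated sources together contribute 10^(86.9/10) + 10^(77.7/10) = 5.487e+08, i.e. 87.39 dB SPL.
The limit corresponds to 10^(98.5/10) = 7.079e+09; subtracting the fixed part leaves 6.531e+09 for the hydraulic press, i.e. 98.15 dB SPL.
So the hydraulic press must be reduced from 100.6 to 98.15 dB SPL: IL = 2.45 dB.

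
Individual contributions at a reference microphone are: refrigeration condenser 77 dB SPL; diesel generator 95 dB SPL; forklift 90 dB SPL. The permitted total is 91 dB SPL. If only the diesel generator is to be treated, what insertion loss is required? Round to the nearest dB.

12 dB

Everything except the diesel generator sums to 10^(77/10) + 10^(90/10) = 1.050e+09 in linear terms, 90.21 dB SPL.
To meet 91 dB SPL overall, the treated diesel generator may contribute at most 10^(91/10) − 1.050e+09 = 2.088e+08, i.e. 83.20 dB SPL.
Required insertion loss = 95 − 83.20 = 11.80 dB.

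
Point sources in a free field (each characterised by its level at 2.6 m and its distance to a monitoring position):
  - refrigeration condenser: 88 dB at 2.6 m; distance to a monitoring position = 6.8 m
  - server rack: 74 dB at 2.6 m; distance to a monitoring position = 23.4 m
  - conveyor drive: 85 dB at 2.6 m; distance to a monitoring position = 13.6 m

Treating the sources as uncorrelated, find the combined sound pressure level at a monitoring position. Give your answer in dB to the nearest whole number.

Propagate each source to the receiver with L = L_ref − 20·log₁₀(r/r_ref), then add intensities.
refrigeration condenser: 88 − 20·log₁₀(6.8/2.6) = 88 − 8.35 = 79.65 dB.
server rack: 74 − 20·log₁₀(23.4/2.6) = 74 − 19.08 = 54.92 dB.
conveyor drive: 85 − 20·log₁₀(13.6/2.6) = 85 − 14.37 = 70.63 dB.
Σ 10^(L/10) = 1.041e+08 → L_total = 10·log₁₀(1.041e+08) = 80.17 dB.

80 dB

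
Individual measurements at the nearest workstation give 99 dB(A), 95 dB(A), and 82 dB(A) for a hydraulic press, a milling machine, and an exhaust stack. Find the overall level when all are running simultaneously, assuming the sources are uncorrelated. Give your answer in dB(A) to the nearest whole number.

Incoherent sources combine by intensity addition: L_total = 10·log₁₀(Σ 10^(L_i/10)).
Σ 10^(L/10) = 10^(99/10) + 10^(95/10) + 10^(82/10) = 1.126e+10.
L_total = 10·log₁₀(1.126e+10) = 100.52 dB(A).

101 dB(A)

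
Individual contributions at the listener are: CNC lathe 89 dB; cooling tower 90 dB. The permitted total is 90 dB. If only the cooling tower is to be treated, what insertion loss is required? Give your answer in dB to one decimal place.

6.9 dB

Everything except the cooling tower sums to 10^(89/10) = 7.943e+08 in linear terms, 89.00 dB.
To meet 90 dB overall, the treated cooling tower may contribute at most 10^(90/10) − 7.943e+08 = 2.057e+08, i.e. 83.13 dB.
So the cooling tower must be reduced from 90 to 83.13 dB: IL = 6.87 dB.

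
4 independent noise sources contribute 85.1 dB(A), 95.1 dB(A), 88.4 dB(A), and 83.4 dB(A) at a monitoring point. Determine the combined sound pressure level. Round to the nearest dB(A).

97 dB(A)

Incoherent sources combine by intensity addition: L_total = 10·log₁₀(Σ 10^(L_i/10)).
Σ 10^(L/10) = 10^(85.1/10) + 10^(95.1/10) + 10^(88.4/10) + 10^(83.4/10) = 4.470e+09.
L_total = 10·log₁₀(4.470e+09) = 96.50 dB(A).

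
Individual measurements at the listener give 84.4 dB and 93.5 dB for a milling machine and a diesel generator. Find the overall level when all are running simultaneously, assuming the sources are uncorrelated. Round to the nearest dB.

Incoherent sources combine by intensity addition: L_total = 10·log₁₀(Σ 10^(L_i/10)).
Σ 10^(L/10) = 10^(84.4/10) + 10^(93.5/10) = 2.514e+09.
L_total = 10·log₁₀(2.514e+09) = 94.00 dB.

94 dB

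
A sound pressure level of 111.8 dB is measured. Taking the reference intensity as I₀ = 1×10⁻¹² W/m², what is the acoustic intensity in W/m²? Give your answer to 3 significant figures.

0.151 W/m²

L = 10·log₁₀(I/I₀) ⇒ I = I₀·10^(L/10) = 10⁻¹² × 10^11.18.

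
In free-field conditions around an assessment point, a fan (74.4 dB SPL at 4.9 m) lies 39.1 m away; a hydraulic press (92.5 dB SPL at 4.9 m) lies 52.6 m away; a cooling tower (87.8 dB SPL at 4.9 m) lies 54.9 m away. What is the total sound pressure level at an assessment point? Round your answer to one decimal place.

Propagate each source to the receiver with L = L_ref − 20·log₁₀(r/r_ref), then add intensities.
fan: 74.4 − 20·log₁₀(39.1/4.9) = 74.4 − 18.04 = 56.36 dB SPL.
hydraulic press: 92.5 − 20·log₁₀(52.6/4.9) = 92.5 − 20.62 = 71.88 dB SPL.
cooling tower: 87.8 − 20·log₁₀(54.9/4.9) = 87.8 − 20.99 = 66.81 dB SPL.
Σ 10^(L/10) = 2.066e+07 → L_total = 10·log₁₀(2.066e+07) = 73.15 dB SPL.

73.2 dB SPL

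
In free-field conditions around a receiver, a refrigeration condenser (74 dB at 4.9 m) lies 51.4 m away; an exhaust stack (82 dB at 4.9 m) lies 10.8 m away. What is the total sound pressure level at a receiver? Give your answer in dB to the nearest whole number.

75 dB

Propagate each source to the receiver with L = L_ref − 20·log₁₀(r/r_ref), then add intensities.
refrigeration condenser: 74 − 20·log₁₀(51.4/4.9) = 74 − 20.42 = 53.58 dB.
exhaust stack: 82 − 20·log₁₀(10.8/4.9) = 82 − 6.86 = 75.14 dB.
Σ 10^(L/10) = 3.285e+07 → L_total = 10·log₁₀(3.285e+07) = 75.17 dB.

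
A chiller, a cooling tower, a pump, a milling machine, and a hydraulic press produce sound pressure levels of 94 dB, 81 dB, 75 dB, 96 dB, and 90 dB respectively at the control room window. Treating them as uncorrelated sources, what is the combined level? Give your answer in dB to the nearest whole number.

99 dB

For uncorrelated sources the intensities add, so convert each level to linear form, sum, and take 10·log₁₀ of the total.
Σ 10^(L/10) = 10^(94/10) + 10^(81/10) + 10^(75/10) + 10^(96/10) + 10^(90/10) = 7.650e+09.
L_total = 10·log₁₀(7.650e+09) = 98.84 dB.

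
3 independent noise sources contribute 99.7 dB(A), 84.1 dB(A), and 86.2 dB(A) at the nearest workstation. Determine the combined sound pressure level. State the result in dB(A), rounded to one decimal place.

100.0 dB(A)

For uncorrelated sources the intensities add, so convert each level to linear form, sum, and take 10·log₁₀ of the total.
Σ 10^(L/10) = 10^(99.7/10) + 10^(84.1/10) + 10^(86.2/10) = 1.001e+10.
L_total = 10·log₁₀(1.001e+10) = 100.00 dB(A).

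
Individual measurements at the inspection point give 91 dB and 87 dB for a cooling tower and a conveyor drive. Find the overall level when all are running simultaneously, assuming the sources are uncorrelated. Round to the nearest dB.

92 dB

Incoherent sources combine by intensity addition: L_total = 10·log₁₀(Σ 10^(L_i/10)).
Σ 10^(L/10) = 10^(91/10) + 10^(87/10) = 1.760e+09.
L_total = 10·log₁₀(1.760e+09) = 92.46 dB.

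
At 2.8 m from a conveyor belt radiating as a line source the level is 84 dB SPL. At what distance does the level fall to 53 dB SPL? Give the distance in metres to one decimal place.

The 31.0 dB drop corresponds to a distance ratio of 10^(31.0/10) for a line source.
r₂ = 2.8·10^((84−53)/10) = 2.8·10^(31.0/10) = 3524.99 m.

3525.0 m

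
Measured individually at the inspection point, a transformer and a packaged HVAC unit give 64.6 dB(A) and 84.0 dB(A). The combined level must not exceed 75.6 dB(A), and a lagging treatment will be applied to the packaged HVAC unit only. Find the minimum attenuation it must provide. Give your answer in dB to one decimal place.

Fixed contribution from the other source: Σ 10^(L/10) = 10^(64.6/10) = 2.884e+06 (64.60 dB(A)).
The limit corresponds to 10^(75.6/10) = 3.631e+07; subtracting the fixed part leaves 3.342e+07 for the packaged HVAC unit, i.e. 75.24 dB(A).
So the packaged HVAC unit must be reduced from 84.0 to 75.24 dB(A): IL = 8.76 dB.

8.8 dB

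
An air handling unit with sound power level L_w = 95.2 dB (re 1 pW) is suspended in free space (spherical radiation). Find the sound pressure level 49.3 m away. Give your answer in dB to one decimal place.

Free-field spherical radiation: L_p = L_w − 10·log₁₀(4π·r²), r = 49.3 m.
4π·r² = 3.054e+04 m², 10·log₁₀ of that is 44.849 dB.
L_p = 95.2 − 44.849 = 50.35 dB.

50.4 dB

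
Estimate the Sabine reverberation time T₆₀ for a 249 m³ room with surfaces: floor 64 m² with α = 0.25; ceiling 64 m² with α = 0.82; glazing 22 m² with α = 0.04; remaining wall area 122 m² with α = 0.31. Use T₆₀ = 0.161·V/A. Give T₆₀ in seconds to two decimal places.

A = Σ Sᵢαᵢ = 64·0.25 + 64·0.82 + 22·0.04 + 122·0.31 = 107.18 m².
T₆₀ = 0.161 × 249 / 107.18 = 0.374 s.

0.37 s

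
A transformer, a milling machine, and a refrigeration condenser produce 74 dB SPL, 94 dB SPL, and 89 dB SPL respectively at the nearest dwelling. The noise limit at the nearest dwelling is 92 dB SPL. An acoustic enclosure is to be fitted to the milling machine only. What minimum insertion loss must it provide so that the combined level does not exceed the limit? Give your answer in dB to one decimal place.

Everything except the milling machine sums to 10^(74/10) + 10^(89/10) = 8.194e+08 in linear terms, 89.14 dB SPL.
To meet 92 dB SPL overall, the treated milling machine may contribute at most 10^(92/10) − 8.194e+08 = 7.654e+08, i.e. 88.84 dB SPL.
Required insertion loss = 94 − 88.84 = 5.16 dB.

5.2 dB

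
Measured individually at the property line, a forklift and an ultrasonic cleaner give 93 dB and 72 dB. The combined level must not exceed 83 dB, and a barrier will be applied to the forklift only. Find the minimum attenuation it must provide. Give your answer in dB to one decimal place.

Fixed contribution from the other source: Σ 10^(L/10) = 10^(72/10) = 1.585e+07 (72.00 dB).
The limit corresponds to 10^(83/10) = 1.995e+08; subtracting the fixed part leaves 1.837e+08 for the forklift, i.e. 82.64 dB.
Required insertion loss = 93 − 82.64 = 10.36 dB.

10.4 dB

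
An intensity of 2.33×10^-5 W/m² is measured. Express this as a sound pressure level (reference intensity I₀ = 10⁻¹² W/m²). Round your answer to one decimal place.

I/I₀ = 2.33×10^-5/10⁻¹² = 2.33×10^7, and L = 10·log₁₀(I/I₀).
L = 10·(0.3674 + 7) = 73.67 dB.

73.7 dB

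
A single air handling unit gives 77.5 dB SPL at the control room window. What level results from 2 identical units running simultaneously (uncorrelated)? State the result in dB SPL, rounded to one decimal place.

N identical incoherent sources raise the level by 10·log₁₀ N.
L_total = 77.5 + 10·log₁₀(2) = 77.5 + 3.010 = 80.51 dB SPL.

80.5 dB SPL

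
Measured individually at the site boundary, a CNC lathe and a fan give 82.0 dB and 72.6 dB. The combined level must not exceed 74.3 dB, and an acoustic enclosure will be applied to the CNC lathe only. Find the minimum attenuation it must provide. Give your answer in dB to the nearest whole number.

13 dB

The untreated sources together contribute 10^(72.6/10) = 1.820e+07, i.e. 72.60 dB.
The limit corresponds to 10^(74.3/10) = 2.692e+07; subtracting the fixed part leaves 8.718e+06 for the CNC lathe, i.e. 69.40 dB.
Required insertion loss = 82.0 − 69.40 = 12.60 dB.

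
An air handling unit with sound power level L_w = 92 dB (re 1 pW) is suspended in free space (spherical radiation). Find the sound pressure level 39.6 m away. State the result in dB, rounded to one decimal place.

Free-field spherical radiation: L_p = L_w − 10·log₁₀(4π·r²), r = 39.6 m.
4π·r² = 1.971e+04 m², 10·log₁₀ of that is 42.946 dB.
L_p = 92 − 42.946 = 49.05 dB.

49.1 dB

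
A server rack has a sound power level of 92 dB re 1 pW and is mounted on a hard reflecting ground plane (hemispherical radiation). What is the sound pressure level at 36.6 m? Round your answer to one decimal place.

Free-field hemispherical radiation: L_p = L_w − 10·log₁₀(2π·r²), r = 36.6 m.
2π·r² = 8417 m², 10·log₁₀ of that is 39.251 dB.
L_p = 92 − 39.251 = 52.75 dB.

52.7 dB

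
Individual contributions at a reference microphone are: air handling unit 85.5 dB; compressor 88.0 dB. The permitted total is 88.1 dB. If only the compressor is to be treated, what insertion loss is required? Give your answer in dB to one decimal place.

Fixed contribution from the other source: Σ 10^(L/10) = 10^(85.5/10) = 3.548e+08 (85.50 dB).
The limit corresponds to 10^(88.1/10) = 6.457e+08; subtracting the fixed part leaves 2.908e+08 for the compressor, i.e. 84.64 dB.
Required insertion loss = 88.0 − 84.64 = 3.36 dB.

3.4 dB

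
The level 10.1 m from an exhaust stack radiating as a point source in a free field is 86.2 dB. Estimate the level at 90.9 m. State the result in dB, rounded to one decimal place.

Point-source attenuation: ΔL = 20·log₁₀(r₂/r₁) = 20·log₁₀(90.9/10.1) = 19.085 dB.
L₂ = 86.2 − 20·log₁₀(90.9/10.1) = 86.2 − 19.085 = 67.12 dB.

67.1 dB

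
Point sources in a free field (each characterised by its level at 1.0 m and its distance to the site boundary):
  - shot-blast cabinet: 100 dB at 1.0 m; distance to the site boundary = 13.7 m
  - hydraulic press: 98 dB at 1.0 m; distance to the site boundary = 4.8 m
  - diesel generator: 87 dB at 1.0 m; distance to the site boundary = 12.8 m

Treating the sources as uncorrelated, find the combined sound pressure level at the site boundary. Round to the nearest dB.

85 dB

Apply inverse-square spreading to bring every level to the receiver, then sum 10^(L/10).
shot-blast cabinet: 100 − 20·log₁₀(13.7/1.0) = 100 − 22.73 = 77.27 dB.
hydraulic press: 98 − 20·log₁₀(4.8/1.0) = 98 − 13.62 = 84.38 dB.
diesel generator: 87 − 20·log₁₀(12.8/1.0) = 87 − 22.14 = 64.86 dB.
Σ 10^(L/10) = 3.302e+08 → L_total = 10·log₁₀(3.302e+08) = 85.19 dB.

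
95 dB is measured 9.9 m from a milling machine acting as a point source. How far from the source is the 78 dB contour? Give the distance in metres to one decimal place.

70.1 m

The 17.0 dB drop corresponds to a distance ratio of 10^(17.0/20) for a point source.
r₂ = 9.9·10^((95−78)/20) = 9.9·10^(17.0/20) = 70.09 m.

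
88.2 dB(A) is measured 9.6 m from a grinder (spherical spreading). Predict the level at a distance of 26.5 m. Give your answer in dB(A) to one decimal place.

Point-source attenuation: ΔL = 20·log₁₀(r₂/r₁) = 20·log₁₀(26.5/9.6) = 8.819 dB.
L₂ = 88.2 − 20·log₁₀(26.5/9.6) = 88.2 − 8.819 = 79.38 dB(A).

79.4 dB(A)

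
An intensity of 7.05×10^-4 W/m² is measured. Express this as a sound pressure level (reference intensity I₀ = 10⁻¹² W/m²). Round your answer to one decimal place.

Dividing by I₀ shifts the exponent by 12: I/I₀ = 7.05×10^8.
L = 10·(0.8482 + 8) = 88.48 dB.

88.5 dB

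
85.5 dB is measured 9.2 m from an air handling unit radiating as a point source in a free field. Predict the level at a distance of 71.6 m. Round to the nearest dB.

68 dB

Spherical spreading from a point source gives a 20·log₁₀(r₂/r₁) drop.
L₂ = 85.5 − 20·log₁₀(71.6/9.2) = 85.5 − 17.823 = 67.68 dB.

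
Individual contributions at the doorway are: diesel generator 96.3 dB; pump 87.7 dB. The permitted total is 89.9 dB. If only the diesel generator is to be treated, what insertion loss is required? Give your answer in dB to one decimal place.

10.4 dB

The untreated sources together contribute 10^(87.7/10) = 5.888e+08, i.e. 87.70 dB.
The limit corresponds to 10^(89.9/10) = 9.772e+08; subtracting the fixed part leaves 3.884e+08 for the diesel generator, i.e. 85.89 dB.
So the diesel generator must be reduced from 96.3 to 85.89 dB: IL = 10.41 dB.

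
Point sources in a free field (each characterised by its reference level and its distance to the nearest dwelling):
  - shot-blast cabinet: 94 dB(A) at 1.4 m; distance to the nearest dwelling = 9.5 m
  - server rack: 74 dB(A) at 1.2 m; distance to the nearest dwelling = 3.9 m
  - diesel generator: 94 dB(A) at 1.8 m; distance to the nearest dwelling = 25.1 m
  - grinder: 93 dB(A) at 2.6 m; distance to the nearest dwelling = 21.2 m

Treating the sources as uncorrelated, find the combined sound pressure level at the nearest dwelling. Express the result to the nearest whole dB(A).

Apply inverse-square spreading to bring every level to the receiver, then sum 10^(L/10).
shot-blast cabinet: 94 − 20·log₁₀(9.5/1.4) = 94 − 16.63 = 77.37 dB(A).
server rack: 74 − 20·log₁₀(3.9/1.2) = 74 − 10.24 = 63.76 dB(A).
diesel generator: 94 − 20·log₁₀(25.1/1.8) = 94 − 22.89 = 71.11 dB(A).
grinder: 93 − 20·log₁₀(21.2/2.6) = 93 − 18.23 = 74.77 dB(A).
Σ 10^(L/10) = 9.986e+07 → L_total = 10·log₁₀(9.986e+07) = 79.99 dB(A).

80 dB(A)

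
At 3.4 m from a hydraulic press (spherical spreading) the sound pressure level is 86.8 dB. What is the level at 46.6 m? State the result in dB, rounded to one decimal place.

64.1 dB

For a point source, L₂ = L₁ − 20·log₁₀(r₂/r₁).
L₂ = 86.8 − 20·log₁₀(46.6/3.4) = 86.8 − 22.738 = 64.06 dB.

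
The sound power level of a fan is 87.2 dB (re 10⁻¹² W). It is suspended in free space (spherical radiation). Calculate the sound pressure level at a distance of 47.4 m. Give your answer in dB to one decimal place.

L_p = L_w − 10·log₁₀(4π·r²) with r = 47.4 m.
4π·r² = 2.823e+04 m², 10·log₁₀ of that is 44.508 dB.
L_p = 87.2 − 44.508 = 42.69 dB.

42.7 dB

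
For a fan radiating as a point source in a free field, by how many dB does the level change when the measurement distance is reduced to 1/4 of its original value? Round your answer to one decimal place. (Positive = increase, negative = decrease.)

+12.0 dB

Point-source spreading: ΔL = −20·log₁₀(r₂/r₁).
ΔL = −20·log₁₀(0.25) = +12.04 dB.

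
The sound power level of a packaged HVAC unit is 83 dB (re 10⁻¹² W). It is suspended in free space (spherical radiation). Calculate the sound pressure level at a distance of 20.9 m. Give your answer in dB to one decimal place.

45.6 dB

L_p = L_w − 10·log₁₀(4π·r²) with r = 20.9 m.
4π·r² = 5489 m², 10·log₁₀ of that is 37.395 dB.
L_p = 83 − 37.395 = 45.60 dB.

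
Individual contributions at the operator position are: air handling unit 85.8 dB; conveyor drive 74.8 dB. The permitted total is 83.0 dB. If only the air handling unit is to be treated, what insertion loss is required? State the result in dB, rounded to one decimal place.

3.5 dB

Fixed contribution from the other source: Σ 10^(L/10) = 10^(74.8/10) = 3.020e+07 (74.80 dB).
The limit corresponds to 10^(83.0/10) = 1.995e+08; subtracting the fixed part leaves 1.693e+08 for the air handling unit, i.e. 82.29 dB.
Required insertion loss = 85.8 − 82.29 = 3.51 dB.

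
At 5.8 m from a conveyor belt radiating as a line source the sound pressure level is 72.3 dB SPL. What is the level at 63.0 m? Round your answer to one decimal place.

61.9 dB SPL

For a line source, L₂ = L₁ − 10·log₁₀(r₂/r₁).
L₂ = 72.3 − 10·log₁₀(63.0/5.8) = 72.3 − 10.359 = 61.94 dB SPL.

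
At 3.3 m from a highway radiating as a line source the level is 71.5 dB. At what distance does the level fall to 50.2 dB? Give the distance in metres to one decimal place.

The 21.3 dB drop corresponds to a distance ratio of 10^(21.3/10) for a line source.
r₂ = 3.3·10^((71.5−50.2)/10) = 3.3·10^(21.3/10) = 445.16 m.

445.2 m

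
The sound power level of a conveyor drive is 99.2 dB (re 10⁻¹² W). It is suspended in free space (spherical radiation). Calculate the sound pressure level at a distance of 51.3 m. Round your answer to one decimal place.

L_p = L_w − 10·log₁₀(4π·r²) with r = 51.3 m.
4π·r² = 3.307e+04 m², 10·log₁₀ of that is 45.194 dB.
L_p = 99.2 − 45.194 = 54.01 dB.

54.0 dB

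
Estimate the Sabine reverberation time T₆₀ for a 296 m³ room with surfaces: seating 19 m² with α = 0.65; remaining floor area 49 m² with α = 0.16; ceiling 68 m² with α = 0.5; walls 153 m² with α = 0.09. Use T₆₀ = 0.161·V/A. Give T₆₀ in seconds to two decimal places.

0.70 s

Summing Sᵢαᵢ: 19·0.65 + 49·0.16 + 68·0.5 + 153·0.09 = 67.96 m².
T₆₀ = 0.161 × 296 / 67.96 = 0.701 s.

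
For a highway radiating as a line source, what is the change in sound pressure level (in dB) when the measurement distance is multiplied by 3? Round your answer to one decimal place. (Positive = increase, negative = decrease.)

A line source loses 3 dB per doubling of distance; generally ΔL = −10·log₁₀(r₂/r₁).
ΔL = −10·log₁₀(3) = -4.77 dB.

-4.8 dB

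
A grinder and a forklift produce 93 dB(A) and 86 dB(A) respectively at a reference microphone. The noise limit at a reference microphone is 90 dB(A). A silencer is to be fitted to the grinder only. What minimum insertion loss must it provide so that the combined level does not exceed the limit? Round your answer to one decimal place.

Everything except the grinder sums to 10^(86/10) = 3.981e+08 in linear terms, 86.00 dB(A).
To meet 90 dB(A) overall, the treated grinder may contribute at most 10^(90/10) − 3.981e+08 = 6.019e+08, i.e. 87.80 dB(A).
So the grinder must be reduced from 93 to 87.80 dB(A): IL = 5.20 dB.

5.2 dB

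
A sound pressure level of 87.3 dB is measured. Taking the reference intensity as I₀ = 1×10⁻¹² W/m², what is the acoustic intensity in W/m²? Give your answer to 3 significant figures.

0.000537 W/m²

I/I₀ = 10^(87.3/10) = 5.37e+08, so I = 5.37e+08 × 10⁻¹² W/m².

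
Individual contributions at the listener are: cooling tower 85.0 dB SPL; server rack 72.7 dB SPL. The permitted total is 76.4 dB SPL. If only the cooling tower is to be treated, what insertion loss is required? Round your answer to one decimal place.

Fixed contribution from the other source: Σ 10^(L/10) = 10^(72.7/10) = 1.862e+07 (72.70 dB SPL).
The limit corresponds to 10^(76.4/10) = 4.365e+07; subtracting the fixed part leaves 2.503e+07 for the cooling tower, i.e. 73.98 dB SPL.
Required insertion loss = 85.0 − 73.98 = 11.02 dB.

11.0 dB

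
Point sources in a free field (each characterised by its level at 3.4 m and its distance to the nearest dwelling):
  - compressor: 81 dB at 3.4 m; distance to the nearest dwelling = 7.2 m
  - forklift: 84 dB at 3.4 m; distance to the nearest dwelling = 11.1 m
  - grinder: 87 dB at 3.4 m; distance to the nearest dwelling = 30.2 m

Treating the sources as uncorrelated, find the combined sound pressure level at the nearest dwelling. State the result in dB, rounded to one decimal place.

Apply inverse-square spreading to bring every level to the receiver, then sum 10^(L/10).
compressor: 81 − 20·log₁₀(7.2/3.4) = 81 − 6.52 = 74.48 dB.
forklift: 84 − 20·log₁₀(11.1/3.4) = 84 − 10.28 = 73.72 dB.
grinder: 87 − 20·log₁₀(30.2/3.4) = 87 − 18.97 = 68.03 dB.
Σ 10^(L/10) = 5.799e+07 → L_total = 10·log₁₀(5.799e+07) = 77.63 dB.

77.6 dB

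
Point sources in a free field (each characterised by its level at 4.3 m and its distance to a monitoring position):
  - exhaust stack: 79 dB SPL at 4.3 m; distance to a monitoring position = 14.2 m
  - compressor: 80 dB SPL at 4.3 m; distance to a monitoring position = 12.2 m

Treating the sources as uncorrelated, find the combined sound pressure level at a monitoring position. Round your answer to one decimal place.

72.9 dB SPL

Apply inverse-square spreading to bring every level to the receiver, then sum 10^(L/10).
exhaust stack: 79 − 20·log₁₀(14.2/4.3) = 79 − 10.38 = 68.62 dB SPL.
compressor: 80 − 20·log₁₀(12.2/4.3) = 80 − 9.06 = 70.94 dB SPL.
Σ 10^(L/10) = 1.971e+07 → L_total = 10·log₁₀(1.971e+07) = 72.95 dB SPL.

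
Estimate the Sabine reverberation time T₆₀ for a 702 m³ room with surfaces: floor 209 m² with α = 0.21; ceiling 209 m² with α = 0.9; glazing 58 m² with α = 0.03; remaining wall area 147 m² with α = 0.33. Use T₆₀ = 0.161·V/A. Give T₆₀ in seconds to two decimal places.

0.40 s

A = Σ Sᵢαᵢ = 209·0.21 + 209·0.9 + 58·0.03 + 147·0.33 = 282.24 m².
T₆₀ = 0.161 × 702 / 282.24 = 0.400 s.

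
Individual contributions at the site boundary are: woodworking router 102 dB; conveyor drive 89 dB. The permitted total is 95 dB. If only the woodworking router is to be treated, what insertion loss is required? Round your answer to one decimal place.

8.3 dB

The untreated sources together contribute 10^(89/10) = 7.943e+08, i.e. 89.00 dB.
The limit corresponds to 10^(95/10) = 3.162e+09; subtracting the fixed part leaves 2.368e+09 for the woodworking router, i.e. 93.74 dB.
So the woodworking router must be reduced from 102 to 93.74 dB: IL = 8.26 dB.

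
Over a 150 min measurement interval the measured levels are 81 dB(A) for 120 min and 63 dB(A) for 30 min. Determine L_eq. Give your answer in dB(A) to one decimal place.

80.0 dB(A)

L_eq = 10·log₁₀[(1/T)·Σ tᵢ·10^(Lᵢ/10)] with T = 150 min.
Σ tᵢ·10^(Lᵢ/10) = 120·10^(81/10) + 30·10^(63/10) = 1.517e+10.
L_eq = 10·log₁₀(1.517e+10/150) = 80.05 dB(A).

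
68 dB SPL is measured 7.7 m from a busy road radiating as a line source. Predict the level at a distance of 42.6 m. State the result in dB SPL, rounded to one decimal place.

60.6 dB SPL

For a line source, L₂ = L₁ − 10·log₁₀(r₂/r₁).
L₂ = 68 − 10·log₁₀(42.6/7.7) = 68 − 7.429 = 60.57 dB SPL.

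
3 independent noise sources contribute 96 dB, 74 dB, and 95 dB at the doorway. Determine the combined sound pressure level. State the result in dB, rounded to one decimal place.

98.6 dB

Incoherent sources combine by intensity addition: L_total = 10·log₁₀(Σ 10^(L_i/10)).
Σ 10^(L/10) = 10^(96/10) + 10^(74/10) + 10^(95/10) = 7.168e+09.
L_total = 10·log₁₀(7.168e+09) = 98.55 dB.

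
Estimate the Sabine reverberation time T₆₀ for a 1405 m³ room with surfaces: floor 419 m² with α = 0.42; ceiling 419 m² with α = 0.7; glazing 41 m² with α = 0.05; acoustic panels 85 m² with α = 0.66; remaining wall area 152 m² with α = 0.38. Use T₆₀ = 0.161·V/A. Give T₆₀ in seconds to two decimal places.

A = Σ Sᵢαᵢ = 419·0.42 + 419·0.7 + 41·0.05 + 85·0.66 + 152·0.38 = 585.19 m².
T₆₀ = 0.161·V/A = 0.161·1405/585.19 = 0.387 s.

0.39 s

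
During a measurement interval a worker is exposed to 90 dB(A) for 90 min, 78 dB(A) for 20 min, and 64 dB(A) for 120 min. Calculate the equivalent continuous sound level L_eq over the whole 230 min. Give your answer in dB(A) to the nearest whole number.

The energy average is taken in the linear domain: L_eq = 10·log₁₀[(Σ tᵢ·10^(Lᵢ/10))/T], T = 230 min.
Σ tᵢ·10^(Lᵢ/10) = 90·10^(90/10) + 20·10^(78/10) + 120·10^(64/10) = 9.156e+10.
L_eq = 10·log₁₀(9.156e+10/230) = 86.00 dB(A).

86 dB(A)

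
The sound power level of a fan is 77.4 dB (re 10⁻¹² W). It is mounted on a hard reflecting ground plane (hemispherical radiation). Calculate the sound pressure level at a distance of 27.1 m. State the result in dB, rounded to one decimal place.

40.8 dB

Free-field hemispherical radiation: L_p = L_w − 10·log₁₀(2π·r²), r = 27.1 m.
2π·r² = 4614 m², 10·log₁₀ of that is 36.641 dB.
L_p = 77.4 − 36.641 = 40.76 dB.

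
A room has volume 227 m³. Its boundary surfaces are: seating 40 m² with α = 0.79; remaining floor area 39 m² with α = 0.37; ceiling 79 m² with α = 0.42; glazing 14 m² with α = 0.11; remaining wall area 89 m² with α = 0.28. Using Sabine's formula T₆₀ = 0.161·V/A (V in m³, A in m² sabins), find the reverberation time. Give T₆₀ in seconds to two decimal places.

Total absorption A = 40·0.79 + 39·0.37 + 79·0.42 + 14·0.11 + 89·0.28 = 105.67 m² sabins.
T₆₀ = 0.161·V/A = 0.161·227/105.67 = 0.346 s.

0.35 s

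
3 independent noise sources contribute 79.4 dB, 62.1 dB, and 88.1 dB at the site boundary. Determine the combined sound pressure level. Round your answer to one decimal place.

88.7 dB

For uncorrelated sources the intensities add, so convert each level to linear form, sum, and take 10·log₁₀ of the total.
Σ 10^(L/10) = 10^(79.4/10) + 10^(62.1/10) + 10^(88.1/10) = 7.344e+08.
L_total = 10·log₁₀(7.344e+08) = 88.66 dB.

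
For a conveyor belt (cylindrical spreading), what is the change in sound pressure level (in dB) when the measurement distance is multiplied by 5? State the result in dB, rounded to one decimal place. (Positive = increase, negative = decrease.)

-7.0 dB

With cylindrical spreading the level changes by −10·log₁₀(r₂/r₁).
ΔL = −10·log₁₀(5) = -6.99 dB.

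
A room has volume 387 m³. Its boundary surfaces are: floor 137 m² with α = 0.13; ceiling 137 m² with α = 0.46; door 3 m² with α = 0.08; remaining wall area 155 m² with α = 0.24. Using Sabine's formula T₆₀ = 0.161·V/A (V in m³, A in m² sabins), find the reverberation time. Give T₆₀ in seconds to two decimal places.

0.53 s

A = Σ Sᵢαᵢ = 137·0.13 + 137·0.46 + 3·0.08 + 155·0.24 = 118.27 m².
T₆₀ = 0.161 × 387 / 118.27 = 0.527 s.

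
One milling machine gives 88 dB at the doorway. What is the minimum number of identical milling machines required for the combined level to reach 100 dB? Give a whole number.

Need L₁ + 10·log₁₀ N ≥ 100, i.e. log₁₀ N ≥ 1.20.
N ≥ 10^(12.0/10) = 15.849, so N = 16.

16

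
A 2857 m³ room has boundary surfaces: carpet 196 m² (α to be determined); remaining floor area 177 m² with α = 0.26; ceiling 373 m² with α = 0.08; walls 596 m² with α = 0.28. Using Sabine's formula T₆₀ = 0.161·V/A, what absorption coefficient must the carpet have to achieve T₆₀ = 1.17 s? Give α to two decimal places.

From T₆₀ = 0.161·V/A, the target T₆₀ = 1.17 s needs A = 0.161·2857/1.17 = 393.14 m².
Absorption from the other surfaces = 177·0.26 + 373·0.08 + 596·0.28 = 242.74 m², so the carpet must supply 150.40 m² over 196 m².
α = 150.40/196 = 0.767.

0.77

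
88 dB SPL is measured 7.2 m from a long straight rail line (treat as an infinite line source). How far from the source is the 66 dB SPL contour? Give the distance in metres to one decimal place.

The 22.0 dB drop corresponds to a distance ratio of 10^(22.0/10) for a line source.
r₂ = 7.2·10^((88−66)/10) = 7.2·10^(22.0/10) = 1141.12 m.

1141.1 m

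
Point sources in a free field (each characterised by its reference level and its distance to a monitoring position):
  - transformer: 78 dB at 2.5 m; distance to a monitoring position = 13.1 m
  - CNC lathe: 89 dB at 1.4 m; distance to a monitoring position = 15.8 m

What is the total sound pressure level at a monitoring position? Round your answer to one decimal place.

69.3 dB

First find each source's level at the receiver (point-source: −20·log₁₀(r/r_ref)), then combine on an intensity basis.
transformer: 78 − 20·log₁₀(13.1/2.5) = 78 − 14.39 = 63.61 dB.
CNC lathe: 89 − 20·log₁₀(15.8/1.4) = 89 − 21.05 = 67.95 dB.
Σ 10^(L/10) = 8.534e+06 → L_total = 10·log₁₀(8.534e+06) = 69.31 dB.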